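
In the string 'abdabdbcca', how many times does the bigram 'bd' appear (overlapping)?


Scanning 'abdabdbcca' for bigram 'bd':
  Position 0: 'ab' -> no
  Position 1: 'bd' -> MATCH
  Position 2: 'da' -> no
  Position 3: 'ab' -> no
  Position 4: 'bd' -> MATCH
  Position 5: 'db' -> no
  Position 6: 'bc' -> no
  Position 7: 'cc' -> no
  Position 8: 'ca' -> no
Total matches: 2

2


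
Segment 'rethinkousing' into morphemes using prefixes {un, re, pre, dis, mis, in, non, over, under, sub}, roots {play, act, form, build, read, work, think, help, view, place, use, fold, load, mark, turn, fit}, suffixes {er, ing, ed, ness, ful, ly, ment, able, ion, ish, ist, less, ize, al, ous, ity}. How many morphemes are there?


Segmenting 'rethinkousing' against the inventory:
  're' -> prefix (morpheme 1)
  'think' -> root (morpheme 2)
  'ous' -> suffix (morpheme 3)
  'ing' -> suffix (morpheme 4)
Total morphemes: 4

4


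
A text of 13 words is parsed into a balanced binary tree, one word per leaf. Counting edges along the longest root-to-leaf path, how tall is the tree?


In a balanced binary tree with n leaves the deepest leaf is ceil(log2(n)) edges below the root.
log2(13) = 3.7004
ceil(3.7004) = 4
height (edges) = 4

4


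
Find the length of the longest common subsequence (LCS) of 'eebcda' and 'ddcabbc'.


DP table for LCS of 'eebcda' and 'ddcabbc':
       d  d  c  a  b  b  c
    0  0  0  0  0  0  0  0
  e 0  0  0  0  0  0  0  0
  e 0  0  0  0  0  0  0  0
  b 0  0  0  0  0  1  1  1
  c 0  0  0  1  1  1  1  2
  d 0  1  1  1  1  1  1  2
  a 0  1  1  1  2  2  2  2
LCS: 'bc'
LCS length = 2

2


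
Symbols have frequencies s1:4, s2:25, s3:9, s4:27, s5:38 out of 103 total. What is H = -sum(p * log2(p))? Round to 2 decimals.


Computing entropy H = -sum(p_i * log2(p_i)):
  s1: p = 4/103 = 0.0388, -p*log2(p) = 0.1820
  s2: p = 25/103 = 0.2427, -p*log2(p) = 0.4958
  s3: p = 9/103 = 0.0874, -p*log2(p) = 0.3073
  s4: p = 27/103 = 0.2621, -p*log2(p) = 0.5063
  s5: p = 38/103 = 0.3689, -p*log2(p) = 0.5307
H = sum of terms = 2.0221
Rounded to 2 decimals: 2.02

2.02


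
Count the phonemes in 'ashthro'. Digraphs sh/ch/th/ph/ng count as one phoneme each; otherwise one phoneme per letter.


Parsing 'ashthro' greedily, digraphs first:
  'a' -> vowel phoneme (phonemes so far: 1)
  'sh' -> digraph (1 consonant phoneme) (phonemes so far: 2)
  'th' -> digraph (1 consonant phoneme) (phonemes so far: 3)
  'r' -> consonant phoneme (phonemes so far: 4)
  'o' -> vowel phoneme (phonemes so far: 5)
Total phonemes: 5

5


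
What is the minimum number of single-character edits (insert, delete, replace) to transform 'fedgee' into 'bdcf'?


Building DP table for s1='fedgee' (len 6) and s2='bdcf' (len 4):
       b  d  c  f
    0  1  2  3  4
  f 1  1  2  3  3
  e 2  2  2  3  4
  d 3  3  2  3  4
  g 4  4  3  3  4
  e 5  5  4  4  4
  e 6  6  5  5  5
Edit distance = dp[6][4] = 5

5


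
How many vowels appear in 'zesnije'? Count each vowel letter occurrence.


Scanning each character of 'zesnije':
  Position 1: 'z' -> consonant (running count: 0)
  Position 2: 'e' -> vowel (running count: 1)
  Position 3: 's' -> consonant (running count: 1)
  Position 4: 'n' -> consonant (running count: 1)
  Position 5: 'i' -> vowel (running count: 2)
  Position 6: 'j' -> consonant (running count: 2)
  Position 7: 'e' -> vowel (running count: 3)
Total vowels: 3

3


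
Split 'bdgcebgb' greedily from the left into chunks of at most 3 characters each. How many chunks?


'bdgcebgb' has 8 characters.
Chunking with max size 3:
  Chunk 1: 'bdg' (positions 0-2)
  Chunk 2: 'ceb' (positions 3-5)
  Chunk 3: 'gb' (positions 6-7)
Total chunks: ceil(8 / 3) = 3

3


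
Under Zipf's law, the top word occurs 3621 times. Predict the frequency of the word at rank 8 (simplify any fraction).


Zipf's law: freq(rank) = f1 / rank
f1 = 3621, rank = 8
freq = 3621 / 8
GCD(3621, 8) = 1
Simplified: 3621/8

3621/8


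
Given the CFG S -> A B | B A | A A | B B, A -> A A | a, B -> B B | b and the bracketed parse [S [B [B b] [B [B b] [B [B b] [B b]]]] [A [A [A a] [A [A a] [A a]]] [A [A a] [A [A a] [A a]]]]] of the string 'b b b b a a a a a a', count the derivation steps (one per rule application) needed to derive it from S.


Every bracketed nonterminal node [X ...] in the tree is produced by exactly one rule application.
Reading the tree off as a leftmost derivation:
  Step 1: S  =>  B A   (applied S -> B A)
  Step 2: B A  =>  B B A   (applied B -> B B)
  Step 3: B B A  =>  b B A   (applied B -> b)
  Step 4: b B A  =>  b B B A   (applied B -> B B)
  Step 5: b B B A  =>  b b B A   (applied B -> b)
  Step 6: b b B A  =>  b b B B A   (applied B -> B B)
  Step 7: b b B B A  =>  b b b B A   (applied B -> b)
  Step 8: b b b B A  =>  b b b b A   (applied B -> b)
  Step 9: b b b b A  =>  b b b b A A   (applied A -> A A)
  Step 10: b b b b A A  =>  b b b b A A A   (applied A -> A A)
  Step 11: b b b b A A A  =>  b b b b a A A   (applied A -> a)
  Step 12: b b b b a A A  =>  b b b b a A A A   (applied A -> A A)
  Step 13: b b b b a A A A  =>  b b b b a a A A   (applied A -> a)
  Step 14: b b b b a a A A  =>  b b b b a a a A   (applied A -> a)
  Step 15: b b b b a a a A  =>  b b b b a a a A A   (applied A -> A A)
  Step 16: b b b b a a a A A  =>  b b b b a a a a A   (applied A -> a)
  Step 17: b b b b a a a a A  =>  b b b b a a a a A A   (applied A -> A A)
  Step 18: b b b b a a a a A A  =>  b b b b a a a a a A   (applied A -> a)
  Step 19: b b b b a a a a a A  =>  b b b b a a a a a a   (applied A -> a)
Final yield: b b b b a a a a a a
Total rewrite steps: 19

19


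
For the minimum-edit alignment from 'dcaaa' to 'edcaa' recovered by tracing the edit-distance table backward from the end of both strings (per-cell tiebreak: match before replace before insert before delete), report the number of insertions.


Edit distance = 2. Backtracking from cell (5, 5) with preference match > replace > insert > delete,
then listing the resulting alignment 'dcaaa' -> 'edcaa' left to right:
  Step 1: insert 'e' [insertion #1]
  Step 2: keep 'd'
  Step 3: keep 'c'
  Step 4: delete 'a'
  Step 5: keep 'a'
  Step 6: keep 'a'
Total insertions: 1

1


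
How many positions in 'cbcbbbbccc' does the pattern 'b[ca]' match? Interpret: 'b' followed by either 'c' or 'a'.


Pattern: b[ca] means 'b' followed by either 'c' or 'a'.
Scanning 'cbcbbbbccc' position-by-position:
  Pos 0: window 'cb' -> no
  Pos 1: window 'bc' -> MATCH
  Pos 2: window 'cb' -> no
  Pos 3: window 'bb' -> no
  Pos 4: window 'bb' -> no
  Pos 5: window 'bb' -> no
  Pos 6: window 'bc' -> MATCH
  Pos 7: window 'cc' -> no
  Pos 8: window 'cc' -> no
  Pos 9: window 'c' -> no
Total matches: 2

2


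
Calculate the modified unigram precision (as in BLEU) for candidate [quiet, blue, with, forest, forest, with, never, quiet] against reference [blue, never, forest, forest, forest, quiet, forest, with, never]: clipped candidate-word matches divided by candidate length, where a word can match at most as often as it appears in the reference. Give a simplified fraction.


Reference word counts: {'blue': 1, 'forest': 4, 'never': 2, 'quiet': 1, 'with': 1}
Checking each candidate word (with clipping):
  'quiet' -> in reference (ref count 1, used 1/1) -> match (matches: 1)
  'blue' -> in reference (ref count 1, used 1/1) -> match (matches: 2)
  'with' -> in reference (ref count 1, used 1/1) -> match (matches: 3)
  'forest' -> in reference (ref count 4, used 1/4) -> match (matches: 4)
  'forest' -> in reference (ref count 4, used 2/4) -> match (matches: 5)
  'with' -> ref count 1 already used up (1/1) -> clipped, no match (matches: 5)
  'never' -> in reference (ref count 2, used 1/2) -> match (matches: 6)
  'quiet' -> ref count 1 already used up (1/1) -> clipped, no match (matches: 6)
Clipped matches: 6, Candidate length: 8
Precision = 6/8 = 3/4

3/4


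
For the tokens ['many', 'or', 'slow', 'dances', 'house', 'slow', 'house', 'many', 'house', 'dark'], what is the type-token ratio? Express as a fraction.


Tokens: 10
Unique types: ('dances', 'dark', 'house', 'many', 'or', 'slow') = 6
TTR = 6/10
Simplify: divide both by 2 -> 3/5
TTR = 3/5

3/5


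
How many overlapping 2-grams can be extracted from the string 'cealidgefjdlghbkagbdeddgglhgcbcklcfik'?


String 'cealidgefjdlghbkagbdeddgglhgcbcklcfik' has length L = 37.
Number of overlapping n-grams = L - n + 1
Substituting: 37 - 2 + 1 = 36

36


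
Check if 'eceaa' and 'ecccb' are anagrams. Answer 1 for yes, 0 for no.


Sort characters of 'eceaa': 'aacee'
Sort characters of 'ecccb': 'bccce'
Sorted forms differ -> they are NOT anagrams
Result: 0

0


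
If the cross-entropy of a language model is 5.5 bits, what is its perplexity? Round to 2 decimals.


Perplexity formula: PP = 2^H
H = 5.5
PP = 2^5.5
Decompose: 2^5.5 = 2^5 * 2^0.5 = 2^5 * sqrt(2)
2^5 = 32, sqrt(2) ~ 1.4142136
PP ~ 32 * 1.4142136 = 45.2548352
Rounded to 2 decimals: 45.25

45.25


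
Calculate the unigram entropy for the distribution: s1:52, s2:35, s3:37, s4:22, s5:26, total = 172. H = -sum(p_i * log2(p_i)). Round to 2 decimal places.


Computing entropy H = -sum(p_i * log2(p_i)):
  s1: p = 52/172 = 0.3023, -p*log2(p) = 0.5218
  s2: p = 35/172 = 0.2035, -p*log2(p) = 0.4674
  s3: p = 37/172 = 0.2151, -p*log2(p) = 0.4769
  s4: p = 22/172 = 0.1279, -p*log2(p) = 0.3795
  s5: p = 26/172 = 0.1512, -p*log2(p) = 0.4120
H = sum of terms = 2.2576
Rounded to 2 decimals: 2.26

2.26


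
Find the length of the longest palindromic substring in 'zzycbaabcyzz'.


Scanning 'zzycbaabcyzz' for palindromic substrings.
Substring at positions 0-11: 'zzycbaabcyzz'.
Check: reverse('zzycbaabcyzz') = 'zzycbaabcyzz' -> palindrome confirmed.
No longer palindromic substring exists; longest length = 12

12


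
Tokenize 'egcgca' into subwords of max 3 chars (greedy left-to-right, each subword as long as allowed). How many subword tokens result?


'egcgca' has 6 characters.
Chunking with max size 3:
  Chunk 1: 'egc' (positions 0-2)
  Chunk 2: 'gca' (positions 3-5)
Total chunks: ceil(6 / 3) = 2

2


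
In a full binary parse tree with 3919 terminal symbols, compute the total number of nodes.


Leaf nodes (terminals): 3919
Internal nodes = n - 1 = 3919 - 1 = 3918
Total = leaves + internal = 3919 + 3918 = 7837

7837


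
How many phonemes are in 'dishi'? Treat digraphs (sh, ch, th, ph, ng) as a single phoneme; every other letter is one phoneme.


Parsing 'dishi' greedily, digraphs first:
  'd' -> consonant phoneme (phonemes so far: 1)
  'i' -> vowel phoneme (phonemes so far: 2)
  'sh' -> digraph (1 consonant phoneme) (phonemes so far: 3)
  'i' -> vowel phoneme (phonemes so far: 4)
Total phonemes: 4

4


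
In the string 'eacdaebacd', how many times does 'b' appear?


Scanning 'eacdaebacd' for 'b':
  Position 6: 'b' -> MATCH (count: 1)
Total occurrences of 'b': 1

1


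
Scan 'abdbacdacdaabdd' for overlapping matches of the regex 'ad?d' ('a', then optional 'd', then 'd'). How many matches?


Pattern: ad?d means 'a', then optional 'd', then 'd'.
Scanning 'abdbacdacdaabdd' position-by-position:
  Pos 0: window 'abd' -> no
  Pos 1: window 'bdb' -> no
  Pos 2: window 'dba' -> no
  Pos 3: window 'bac' -> no
  Pos 4: window 'acd' -> no
  Pos 5: window 'cda' -> no
  Pos 6: window 'dac' -> no
  Pos 7: window 'acd' -> no
  Pos 8: window 'cda' -> no
  Pos 9: window 'daa' -> no
  Pos 10: window 'aab' -> no
  Pos 11: window 'abd' -> no
  Pos 12: window 'bdd' -> no
  Pos 13: window 'dd' -> no
  Pos 14: window 'd' -> no
Total matches: 0

0


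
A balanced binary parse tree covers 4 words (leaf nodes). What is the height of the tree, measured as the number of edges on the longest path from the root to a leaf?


In a balanced binary tree with n leaves the deepest leaf is ceil(log2(n)) edges below the root.
log2(4) = 2.0000
ceil(2.0000) = 2
height (edges) = 2

2


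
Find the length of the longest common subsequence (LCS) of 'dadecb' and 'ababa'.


DP table for LCS of 'dadecb' and 'ababa':
       a  b  a  b  a
    0  0  0  0  0  0
  d 0  0  0  0  0  0
  a 0  1  1  1  1  1
  d 0  1  1  1  1  1
  e 0  1  1  1  1  1
  c 0  1  1  1  1  1
  b 0  1  2  2  2  2
LCS: 'ab'
LCS length = 2

2


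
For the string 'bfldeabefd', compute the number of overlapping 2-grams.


String 'bfldeabefd' has length L = 10.
Number of overlapping n-grams = L - n + 1
Substituting: 10 - 2 + 1 = 9

9


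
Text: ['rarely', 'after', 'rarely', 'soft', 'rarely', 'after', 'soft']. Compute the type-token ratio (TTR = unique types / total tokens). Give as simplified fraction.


Tokens: 7
Unique types: ('after', 'rarely', 'soft') = 3
TTR = 3/7
Already in lowest terms.

3/7


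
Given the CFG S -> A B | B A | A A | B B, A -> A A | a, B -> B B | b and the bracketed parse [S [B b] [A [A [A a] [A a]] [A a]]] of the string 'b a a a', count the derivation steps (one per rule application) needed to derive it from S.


Every bracketed nonterminal node [X ...] in the tree is produced by exactly one rule application.
Reading the tree off as a leftmost derivation:
  Step 1: S  =>  B A   (applied S -> B A)
  Step 2: B A  =>  b A   (applied B -> b)
  Step 3: b A  =>  b A A   (applied A -> A A)
  Step 4: b A A  =>  b A A A   (applied A -> A A)
  Step 5: b A A A  =>  b a A A   (applied A -> a)
  Step 6: b a A A  =>  b a a A   (applied A -> a)
  Step 7: b a a A  =>  b a a a   (applied A -> a)
Final yield: b a a a
Total rewrite steps: 7

7


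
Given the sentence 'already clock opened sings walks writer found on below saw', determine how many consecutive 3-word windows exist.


Word trigrams from [10] words:
  Trigram 1: (already clock opened)
  Trigram 2: (clock opened sings)
  Trigram 3: (opened sings walks)
  Trigram 4: (sings walks writer)
  Trigram 5: (walks writer found)
  Trigram 6: (writer found on)
  Trigram 7: (found on below)
  Trigram 8: (on below saw)
Total word trigrams: 10 - 2 = 8

8


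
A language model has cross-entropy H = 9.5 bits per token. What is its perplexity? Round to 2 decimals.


Perplexity formula: PP = 2^H
H = 9.5
PP = 2^9.5
Decompose: 2^9.5 = 2^9 * 2^0.5 = 2^9 * sqrt(2)
2^9 = 512, sqrt(2) ~ 1.4142136
PP ~ 512 * 1.4142136 = 724.0773632
Rounded to 2 decimals: 724.08

724.08


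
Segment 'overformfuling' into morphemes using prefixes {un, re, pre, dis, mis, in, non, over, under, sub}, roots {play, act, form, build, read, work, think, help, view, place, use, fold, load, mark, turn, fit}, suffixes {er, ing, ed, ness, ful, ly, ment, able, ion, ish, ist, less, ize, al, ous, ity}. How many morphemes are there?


Segmenting 'overformfuling' against the inventory:
  'over' -> prefix (morpheme 1)
  'form' -> root (morpheme 2)
  'ful' -> suffix (morpheme 3)
  'ing' -> suffix (morpheme 4)
Total morphemes: 4

4


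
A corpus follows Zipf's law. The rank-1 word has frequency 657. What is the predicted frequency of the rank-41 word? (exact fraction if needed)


Zipf's law: freq(rank) = f1 / rank
f1 = 657, rank = 41
freq = 657 / 41
GCD(657, 41) = 1
Simplified: 657/41

657/41


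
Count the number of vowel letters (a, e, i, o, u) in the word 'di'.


Scanning each character of 'di':
  Position 1: 'd' -> consonant (running count: 0)
  Position 2: 'i' -> vowel (running count: 1)
Total vowels: 1

1


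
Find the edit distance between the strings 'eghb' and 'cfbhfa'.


Building DP table for s1='eghb' (len 4) and s2='cfbhfa' (len 6):
       c  f  b  h  f  a
    0  1  2  3  4  5  6
  e 1  1  2  3  4  5  6
  g 2  2  2  3  4  5  6
  h 3  3  3  3  3  4  5
  b 4  4  4  3  4  4  5
Edit distance = dp[4][6] = 5

5


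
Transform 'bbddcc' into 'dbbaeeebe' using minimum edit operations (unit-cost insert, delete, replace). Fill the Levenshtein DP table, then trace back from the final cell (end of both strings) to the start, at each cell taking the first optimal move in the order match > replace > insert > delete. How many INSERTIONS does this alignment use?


Edit distance = 7. Backtracking from cell (6, 9) with preference match > replace > insert > delete,
then listing the resulting alignment 'bbddcc' -> 'dbbaeeebe' left to right:
  Step 1: insert 'd' [insertion #1]
  Step 2: keep 'b'
  Step 3: keep 'b'
  Step 4: insert 'a' [insertion #2]
  Step 5: insert 'e' [insertion #3]
  Step 6: replace d->e
  Step 7: replace d->e
  Step 8: replace c->b
  Step 9: replace c->e
Total insertions: 3

3


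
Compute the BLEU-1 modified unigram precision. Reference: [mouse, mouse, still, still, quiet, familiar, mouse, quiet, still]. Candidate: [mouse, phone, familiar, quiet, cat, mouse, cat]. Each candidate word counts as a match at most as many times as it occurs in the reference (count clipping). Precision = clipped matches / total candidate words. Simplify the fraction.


Reference word counts: {'familiar': 1, 'mouse': 3, 'quiet': 2, 'still': 3}
Checking each candidate word (with clipping):
  'mouse' -> in reference (ref count 3, used 1/3) -> match (matches: 1)
  'phone' -> not in reference -> no match (matches: 1)
  'familiar' -> in reference (ref count 1, used 1/1) -> match (matches: 2)
  'quiet' -> in reference (ref count 2, used 1/2) -> match (matches: 3)
  'cat' -> not in reference -> no match (matches: 3)
  'mouse' -> in reference (ref count 3, used 2/3) -> match (matches: 4)
  'cat' -> not in reference -> no match (matches: 4)
Clipped matches: 4, Candidate length: 7
Precision = 4/7

4/7


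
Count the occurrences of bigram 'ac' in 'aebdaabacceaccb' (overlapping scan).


Scanning 'aebdaabacceaccb' for bigram 'ac':
  Position 0: 'ae' -> no
  Position 1: 'eb' -> no
  Position 2: 'bd' -> no
  Position 3: 'da' -> no
  Position 4: 'aa' -> no
  Position 5: 'ab' -> no
  Position 6: 'ba' -> no
  Position 7: 'ac' -> MATCH
  Position 8: 'cc' -> no
  Position 9: 'ce' -> no
  Position 10: 'ea' -> no
  Position 11: 'ac' -> MATCH
  Position 12: 'cc' -> no
  Position 13: 'cb' -> no
Total matches: 2

2


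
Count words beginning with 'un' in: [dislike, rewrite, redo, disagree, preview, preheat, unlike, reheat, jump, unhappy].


Checking each word for prefix 'un':
  'dislike' -> no (count: 0)
  'rewrite' -> no (count: 0)
  'redo' -> no (count: 0)
  'disagree' -> no (count: 0)
  'preview' -> no (count: 0)
  'preheat' -> no (count: 0)
  'unlike' -> YES, starts with 'un' (count: 1)
  'reheat' -> no (count: 1)
  'jump' -> no (count: 1)
  'unhappy' -> YES, starts with 'un' (count: 2)
Total with prefix 'un': 2

2


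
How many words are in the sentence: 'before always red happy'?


Counting words by splitting on spaces:
  Word 1: 'before'
  Word 2: 'always'
  Word 3: 'red'
  Word 4: 'happy'
Total words: 4

4


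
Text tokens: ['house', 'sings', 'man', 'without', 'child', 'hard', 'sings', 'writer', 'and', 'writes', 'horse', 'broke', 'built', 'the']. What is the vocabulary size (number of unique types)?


Listing all tokens and tracking unique types:
  Token 1: 'house' -> NEW (unique so far: 1)
  Token 2: 'sings' -> NEW (unique so far: 2)
  Token 3: 'man' -> NEW (unique so far: 3)
  Token 4: 'without' -> NEW (unique so far: 4)
  Token 5: 'child' -> NEW (unique so far: 5)
  Token 6: 'hard' -> NEW (unique so far: 6)
  Token 7: 'sings' -> duplicate (unique so far: 6)
  Token 8: 'writer' -> NEW (unique so far: 7)
  Token 9: 'and' -> NEW (unique so far: 8)
  Token 10: 'writes' -> NEW (unique so far: 9)
  Token 11: 'horse' -> NEW (unique so far: 10)
  Token 12: 'broke' -> NEW (unique so far: 11)
  Token 13: 'built' -> NEW (unique so far: 12)
  Token 14: 'the' -> NEW (unique so far: 13)
Unique types: ('and', 'broke', 'built', 'child', 'hard', 'horse', 'house', 'man', 'sings', 'the', 'without', 'writer', 'writes')
Vocabulary size: 13

13


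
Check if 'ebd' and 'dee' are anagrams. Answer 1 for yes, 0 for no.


Sort characters of 'ebd': 'bde'
Sort characters of 'dee': 'dee'
Sorted forms differ -> they are NOT anagrams
Result: 0

0


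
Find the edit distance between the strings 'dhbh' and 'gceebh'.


Building DP table for s1='dhbh' (len 4) and s2='gceebh' (len 6):
       g  c  e  e  b  h
    0  1  2  3  4  5  6
  d 1  1  2  3  4  5  6
  h 2  2  2  3  4  5  5
  b 3  3  3  3  4  4  5
  h 4  4  4  4  4  5  4
Edit distance = dp[4][6] = 4

4


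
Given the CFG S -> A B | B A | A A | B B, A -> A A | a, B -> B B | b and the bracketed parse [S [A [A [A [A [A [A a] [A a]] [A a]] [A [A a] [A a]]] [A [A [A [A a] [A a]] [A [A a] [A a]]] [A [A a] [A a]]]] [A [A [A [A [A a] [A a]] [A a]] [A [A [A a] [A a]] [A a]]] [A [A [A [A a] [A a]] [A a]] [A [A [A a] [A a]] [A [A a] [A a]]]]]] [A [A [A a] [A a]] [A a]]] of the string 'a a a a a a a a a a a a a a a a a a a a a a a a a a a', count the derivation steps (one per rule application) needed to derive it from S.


Every bracketed nonterminal node [X ...] in the tree is produced by exactly one rule application.
Reading the tree off as a leftmost derivation:
  Step 1: S  =>  A A   (applied S -> A A)
  Step 2: A A  =>  A A A   (applied A -> A A)
  Step 3: A A A  =>  A A A A   (applied A -> A A)
  Step 4: A A A A  =>  A A A A A   (applied A -> A A)
  Step 5: A A A A A  =>  A A A A A A   (applied A -> A A)
  Step 6: A A A A A A  =>  A A A A A A A   (applied A -> A A)
  Step 7: A A A A A A A  =>  a A A A A A A   (applied A -> a)
  Step 8: a A A A A A A  =>  a a A A A A A   (applied A -> a)
  Step 9: a a A A A A A  =>  a a a A A A A   (applied A -> a)
  Step 10: a a a A A A A  =>  a a a A A A A A   (applied A -> A A)
  Step 11: a a a A A A A A  =>  a a a a A A A A   (applied A -> a)
  Step 12: a a a a A A A A  =>  a a a a a A A A   (applied A -> a)
  Step 13: a a a a a A A A  =>  a a a a a A A A A   (applied A -> A A)
  Step 14: a a a a a A A A A  =>  a a a a a A A A A A   (applied A -> A A)
  Step 15: a a a a a A A A A A  =>  a a a a a A A A A A A   (applied A -> A A)
  Step 16: a a a a a A A A A A A  =>  a a a a a a A A A A A   (applied A -> a)
  Step 17: a a a a a a A A A A A  =>  a a a a a a a A A A A   (applied A -> a)
  Step 18: a a a a a a a A A A A  =>  a a a a a a a A A A A A   (applied A -> A A)
  Step 19: a a a a a a a A A A A A  =>  a a a a a a a a A A A A   (applied A -> a)
  Step 20: a a a a a a a a A A A A  =>  a a a a a a a a a A A A   (applied A -> a)
  Step 21: a a a a a a a a a A A A  =>  a a a a a a a a a A A A A   (applied A -> A A)
  Step 22: a a a a a a a a a A A A A  =>  a a a a a a a a a a A A A   (applied A -> a)
  Step 23: a a a a a a a a a a A A A  =>  a a a a a a a a a a a A A   (applied A -> a)
  Step 24: a a a a a a a a a a a A A  =>  a a a a a a a a a a a A A A   (applied A -> A A)
  Step 25: a a a a a a a a a a a A A A  =>  a a a a a a a a a a a A A A A   (applied A -> A A)
  Step 26: a a a a a a a a a a a A A A A  =>  a a a a a a a a a a a A A A A A   (applied A -> A A)
  Step 27: a a a a a a a a a a a A A A A A  =>  a a a a a a a a a a a A A A A A A   (applied A -> A A)
  Step 28: a a a a a a a a a a a A A A A A A  =>  a a a a a a a a a a a a A A A A A   (applied A -> a)
  Step 29: a a a a a a a a a a a a A A A A A  =>  a a a a a a a a a a a a a A A A A   (applied A -> a)
  Step 30: a a a a a a a a a a a a a A A A A  =>  a a a a a a a a a a a a a a A A A   (applied A -> a)
  Step 31: a a a a a a a a a a a a a a A A A  =>  a a a a a a a a a a a a a a A A A A   (applied A -> A A)
  Step 32: a a a a a a a a a a a a a a A A A A  =>  a a a a a a a a a a a a a a A A A A A   (applied A -> A A)
  Step 33: a a a a a a a a a a a a a a A A A A A  =>  a a a a a a a a a a a a a a a A A A A   (applied A -> a)
  Step 34: a a a a a a a a a a a a a a a A A A A  =>  a a a a a a a a a a a a a a a a A A A   (applied A -> a)
  Step 35: a a a a a a a a a a a a a a a a A A A  =>  a a a a a a a a a a a a a a a a a A A   (applied A -> a)
  Step 36: a a a a a a a a a a a a a a a a a A A  =>  a a a a a a a a a a a a a a a a a A A A   (applied A -> A A)
  Step 37: a a a a a a a a a a a a a a a a a A A A  =>  a a a a a a a a a a a a a a a a a A A A A   (applied A -> A A)
  Step 38: a a a a a a a a a a a a a a a a a A A A A  =>  a a a a a a a a a a a a a a a a a A A A A A   (applied A -> A A)
  Step 39: a a a a a a a a a a a a a a a a a A A A A A  =>  a a a a a a a a a a a a a a a a a a A A A A   (applied A -> a)
  Step 40: a a a a a a a a a a a a a a a a a a A A A A  =>  a a a a a a a a a a a a a a a a a a a A A A   (applied A -> a)
  Step 41: a a a a a a a a a a a a a a a a a a a A A A  =>  a a a a a a a a a a a a a a a a a a a a A A   (applied A -> a)
  Step 42: a a a a a a a a a a a a a a a a a a a a A A  =>  a a a a a a a a a a a a a a a a a a a a A A A   (applied A -> A A)
  Step 43: a a a a a a a a a a a a a a a a a a a a A A A  =>  a a a a a a a a a a a a a a a a a a a a A A A A   (applied A -> A A)
  Step 44: a a a a a a a a a a a a a a a a a a a a A A A A  =>  a a a a a a a a a a a a a a a a a a a a a A A A   (applied A -> a)
  Step 45: a a a a a a a a a a a a a a a a a a a a a A A A  =>  a a a a a a a a a a a a a a a a a a a a a a A A   (applied A -> a)
  Step 46: a a a a a a a a a a a a a a a a a a a a a a A A  =>  a a a a a a a a a a a a a a a a a a a a a a A A A   (applied A -> A A)
  Step 47: a a a a a a a a a a a a a a a a a a a a a a A A A  =>  a a a a a a a a a a a a a a a a a a a a a a a A A   (applied A -> a)
  Step 48: a a a a a a a a a a a a a a a a a a a a a a a A A  =>  a a a a a a a a a a a a a a a a a a a a a a a a A   (applied A -> a)
  Step 49: a a a a a a a a a a a a a a a a a a a a a a a a A  =>  a a a a a a a a a a a a a a a a a a a a a a a a A A   (applied A -> A A)
  Step 50: a a a a a a a a a a a a a a a a a a a a a a a a A A  =>  a a a a a a a a a a a a a a a a a a a a a a a a A A A   (applied A -> A A)
  Step 51: a a a a a a a a a a a a a a a a a a a a a a a a A A A  =>  a a a a a a a a a a a a a a a a a a a a a a a a a A A   (applied A -> a)
  Step 52: a a a a a a a a a a a a a a a a a a a a a a a a a A A  =>  a a a a a a a a a a a a a a a a a a a a a a a a a a A   (applied A -> a)
  Step 53: a a a a a a a a a a a a a a a a a a a a a a a a a a A  =>  a a a a a a a a a a a a a a a a a a a a a a a a a a a   (applied A -> a)
Final yield: a a a a a a a a a a a a a a a a a a a a a a a a a a a
Total rewrite steps: 53

53


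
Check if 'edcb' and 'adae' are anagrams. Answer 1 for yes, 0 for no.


Sort characters of 'edcb': 'bcde'
Sort characters of 'adae': 'aade'
Sorted forms differ -> they are NOT anagrams
Result: 0

0


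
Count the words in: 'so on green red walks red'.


Counting words by splitting on spaces:
  Word 1: 'so'
  Word 2: 'on'
  Word 3: 'green'
  Word 4: 'red'
  Word 5: 'walks'
  Word 6: 'red'
Total words: 6

6


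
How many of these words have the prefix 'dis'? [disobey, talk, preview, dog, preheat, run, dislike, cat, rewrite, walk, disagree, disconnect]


Checking each word for prefix 'dis':
  'disobey' -> YES, starts with 'dis' (count: 1)
  'talk' -> no (count: 1)
  'preview' -> no (count: 1)
  'dog' -> no (count: 1)
  'preheat' -> no (count: 1)
  'run' -> no (count: 1)
  'dislike' -> YES, starts with 'dis' (count: 2)
  'cat' -> no (count: 2)
  'rewrite' -> no (count: 2)
  'walk' -> no (count: 2)
  'disagree' -> YES, starts with 'dis' (count: 3)
  'disconnect' -> YES, starts with 'dis' (count: 4)
Total with prefix 'dis': 4

4


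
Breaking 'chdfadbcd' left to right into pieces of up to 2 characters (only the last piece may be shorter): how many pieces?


'chdfadbcd' has 9 characters.
Chunking with max size 2:
  Chunk 1: 'ch' (positions 0-1)
  Chunk 2: 'df' (positions 2-3)
  Chunk 3: 'ad' (positions 4-5)
  Chunk 4: 'bc' (positions 6-7)
  Chunk 5: 'd' (positions 8-8)
Total chunks: ceil(9 / 2) = 5

5


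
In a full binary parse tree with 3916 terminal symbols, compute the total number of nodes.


Leaf nodes (terminals): 3916
Internal nodes = n - 1 = 3916 - 1 = 3915
Total = leaves + internal = 3916 + 3915 = 7831

7831


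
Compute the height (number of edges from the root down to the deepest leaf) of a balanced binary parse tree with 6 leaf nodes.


In a balanced binary tree with n leaves the deepest leaf is ceil(log2(n)) edges below the root.
log2(6) = 2.5850
ceil(2.5850) = 3
height (edges) = 3

3


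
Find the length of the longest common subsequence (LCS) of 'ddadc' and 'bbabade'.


DP table for LCS of 'ddadc' and 'bbabade':
       b  b  a  b  a  d  e
    0  0  0  0  0  0  0  0
  d 0  0  0  0  0  0  1  1
  d 0  0  0  0  0  0  1  1
  a 0  0  0  1  1  1  1  1
  d 0  0  0  1  1  1  2  2
  c 0  0  0  1  1  1  2  2
LCS: 'ad'
LCS length = 2

2


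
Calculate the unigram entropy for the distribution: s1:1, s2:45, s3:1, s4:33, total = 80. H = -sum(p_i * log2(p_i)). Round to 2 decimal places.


Computing entropy H = -sum(p_i * log2(p_i)):
  s1: p = 1/80 = 0.0125, -p*log2(p) = 0.0790
  s2: p = 45/80 = 0.5625, -p*log2(p) = 0.4669
  s3: p = 1/80 = 0.0125, -p*log2(p) = 0.0790
  s4: p = 33/80 = 0.4125, -p*log2(p) = 0.5270
H = sum of terms = 1.1519
Rounded to 2 decimals: 1.15

1.15


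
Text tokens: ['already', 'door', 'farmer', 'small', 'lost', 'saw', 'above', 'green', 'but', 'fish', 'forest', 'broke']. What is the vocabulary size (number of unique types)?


Listing all tokens and tracking unique types:
  Token 1: 'already' -> NEW (unique so far: 1)
  Token 2: 'door' -> NEW (unique so far: 2)
  Token 3: 'farmer' -> NEW (unique so far: 3)
  Token 4: 'small' -> NEW (unique so far: 4)
  Token 5: 'lost' -> NEW (unique so far: 5)
  Token 6: 'saw' -> NEW (unique so far: 6)
  Token 7: 'above' -> NEW (unique so far: 7)
  Token 8: 'green' -> NEW (unique so far: 8)
  Token 9: 'but' -> NEW (unique so far: 9)
  Token 10: 'fish' -> NEW (unique so far: 10)
  Token 11: 'forest' -> NEW (unique so far: 11)
  Token 12: 'broke' -> NEW (unique so far: 12)
Unique types: ('above', 'already', 'broke', 'but', 'door', 'farmer', 'fish', 'forest', 'green', 'lost', 'saw', 'small')
Vocabulary size: 12

12


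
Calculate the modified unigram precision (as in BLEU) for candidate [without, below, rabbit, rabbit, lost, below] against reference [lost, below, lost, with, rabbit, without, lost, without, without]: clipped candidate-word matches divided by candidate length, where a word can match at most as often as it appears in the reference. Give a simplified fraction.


Reference word counts: {'below': 1, 'lost': 3, 'rabbit': 1, 'with': 1, 'without': 3}
Checking each candidate word (with clipping):
  'without' -> in reference (ref count 3, used 1/3) -> match (matches: 1)
  'below' -> in reference (ref count 1, used 1/1) -> match (matches: 2)
  'rabbit' -> in reference (ref count 1, used 1/1) -> match (matches: 3)
  'rabbit' -> ref count 1 already used up (1/1) -> clipped, no match (matches: 3)
  'lost' -> in reference (ref count 3, used 1/3) -> match (matches: 4)
  'below' -> ref count 1 already used up (1/1) -> clipped, no match (matches: 4)
Clipped matches: 4, Candidate length: 6
Precision = 4/6 = 2/3

2/3


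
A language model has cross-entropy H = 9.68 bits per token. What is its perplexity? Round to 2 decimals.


Perplexity formula: PP = 2^H
H = 9.68
PP = 2^9.68
Decompose: 2^9.68 = 2^9 * 2^0.68
2^9 = 512, 2^0.68 ~ 1.6021398
PP ~ 512 * 1.6021398 = 820.2955776
Rounded to 2 decimals: 820.30

820.30


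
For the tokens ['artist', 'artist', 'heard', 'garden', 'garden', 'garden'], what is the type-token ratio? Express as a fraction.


Tokens: 6
Unique types: ('artist', 'garden', 'heard') = 3
TTR = 3/6
Simplify: divide both by 3 -> 1/2
TTR = 1/2

1/2


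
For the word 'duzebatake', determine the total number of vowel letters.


Scanning each character of 'duzebatake':
  Position 1: 'd' -> consonant (running count: 0)
  Position 2: 'u' -> vowel (running count: 1)
  Position 3: 'z' -> consonant (running count: 1)
  Position 4: 'e' -> vowel (running count: 2)
  Position 5: 'b' -> consonant (running count: 2)
  Position 6: 'a' -> vowel (running count: 3)
  Position 7: 't' -> consonant (running count: 3)
  Position 8: 'a' -> vowel (running count: 4)
  Position 9: 'k' -> consonant (running count: 4)
  Position 10: 'e' -> vowel (running count: 5)
Total vowels: 5

5


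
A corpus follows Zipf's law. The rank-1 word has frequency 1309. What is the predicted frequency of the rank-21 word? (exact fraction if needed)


Zipf's law: freq(rank) = f1 / rank
f1 = 1309, rank = 21
freq = 1309 / 21
GCD(1309, 21) = 7
Simplified: 187/3

187/3


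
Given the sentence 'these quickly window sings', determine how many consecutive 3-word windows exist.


Word trigrams from [4] words:
  Trigram 1: (these quickly window)
  Trigram 2: (quickly window sings)
Total word trigrams: 4 - 2 = 2

2


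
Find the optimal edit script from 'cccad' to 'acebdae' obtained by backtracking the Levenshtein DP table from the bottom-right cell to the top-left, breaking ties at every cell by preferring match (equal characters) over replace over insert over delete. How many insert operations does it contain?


Edit distance = 5. Backtracking from cell (5, 7) with preference match > replace > insert > delete,
then listing the resulting alignment 'cccad' -> 'acebdae' left to right:
  Step 1: insert 'a' [insertion #1]
  Step 2: keep 'c'
  Step 3: insert 'e' [insertion #2]
  Step 4: replace c->b
  Step 5: replace c->d
  Step 6: keep 'a'
  Step 7: replace d->e
Total insertions: 2

2


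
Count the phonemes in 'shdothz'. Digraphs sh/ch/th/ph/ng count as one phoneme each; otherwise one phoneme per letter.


Parsing 'shdothz' greedily, digraphs first:
  'sh' -> digraph (1 consonant phoneme) (phonemes so far: 1)
  'd' -> consonant phoneme (phonemes so far: 2)
  'o' -> vowel phoneme (phonemes so far: 3)
  'th' -> digraph (1 consonant phoneme) (phonemes so far: 4)
  'z' -> consonant phoneme (phonemes so far: 5)
Total phonemes: 5

5


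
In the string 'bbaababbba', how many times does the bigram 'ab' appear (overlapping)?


Scanning 'bbaababbba' for bigram 'ab':
  Position 0: 'bb' -> no
  Position 1: 'ba' -> no
  Position 2: 'aa' -> no
  Position 3: 'ab' -> MATCH
  Position 4: 'ba' -> no
  Position 5: 'ab' -> MATCH
  Position 6: 'bb' -> no
  Position 7: 'bb' -> no
  Position 8: 'ba' -> no
Total matches: 2

2


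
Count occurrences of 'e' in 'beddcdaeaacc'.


Scanning 'beddcdaeaacc' for 'e':
  Position 1: 'e' -> MATCH (count: 1)
  Position 7: 'e' -> MATCH (count: 2)
Total occurrences of 'e': 2

2


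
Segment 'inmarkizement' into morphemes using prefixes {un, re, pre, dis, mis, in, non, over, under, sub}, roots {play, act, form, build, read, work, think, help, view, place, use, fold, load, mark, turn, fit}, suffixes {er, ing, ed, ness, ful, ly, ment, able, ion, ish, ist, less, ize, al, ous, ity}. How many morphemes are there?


Segmenting 'inmarkizement' against the inventory:
  'in' -> prefix (morpheme 1)
  'mark' -> root (morpheme 2)
  'ize' -> suffix (morpheme 3)
  'ment' -> suffix (morpheme 4)
Total morphemes: 4

4


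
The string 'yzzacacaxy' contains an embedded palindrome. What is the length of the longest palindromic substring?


Scanning 'yzzacacaxy' for palindromic substrings.
Substring at positions 3-7: 'acaca'.
Check: reverse('acaca') = 'acaca' -> palindrome confirmed.
Neighbouring characters ('z' / 'x') break symmetry, so it cannot extend further.
No longer palindromic substring exists; longest length = 5

5


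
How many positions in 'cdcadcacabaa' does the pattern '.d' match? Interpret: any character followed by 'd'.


Pattern: .d means any character followed by 'd'.
Scanning 'cdcadcacabaa' position-by-position:
  Pos 0: window 'cd' -> MATCH
  Pos 1: window 'dc' -> no
  Pos 2: window 'ca' -> no
  Pos 3: window 'ad' -> MATCH
  Pos 4: window 'dc' -> no
  Pos 5: window 'ca' -> no
  Pos 6: window 'ac' -> no
  Pos 7: window 'ca' -> no
  Pos 8: window 'ab' -> no
  Pos 9: window 'ba' -> no
  Pos 10: window 'aa' -> no
  Pos 11: window 'a' -> no
Total matches: 2

2


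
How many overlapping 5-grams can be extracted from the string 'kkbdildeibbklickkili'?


String 'kkbdildeibbklickkili' has length L = 20.
Number of overlapping n-grams = L - n + 1
Substituting: 20 - 5 + 1 = 16

16


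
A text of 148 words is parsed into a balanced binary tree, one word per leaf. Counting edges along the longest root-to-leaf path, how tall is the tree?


In a balanced binary tree with n leaves the deepest leaf is ceil(log2(n)) edges below the root.
log2(148) = 7.2095
ceil(7.2095) = 8
height (edges) = 8

8


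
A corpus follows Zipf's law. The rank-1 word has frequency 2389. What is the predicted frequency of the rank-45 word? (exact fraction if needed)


Zipf's law: freq(rank) = f1 / rank
f1 = 2389, rank = 45
freq = 2389 / 45
GCD(2389, 45) = 1
Simplified: 2389/45

2389/45


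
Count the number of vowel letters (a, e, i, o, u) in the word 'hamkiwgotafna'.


Scanning each character of 'hamkiwgotafna':
  Position 1: 'h' -> consonant (running count: 0)
  Position 2: 'a' -> vowel (running count: 1)
  Position 3: 'm' -> consonant (running count: 1)
  Position 4: 'k' -> consonant (running count: 1)
  Position 5: 'i' -> vowel (running count: 2)
  Position 6: 'w' -> consonant (running count: 2)
  Position 7: 'g' -> consonant (running count: 2)
  Position 8: 'o' -> vowel (running count: 3)
  Position 9: 't' -> consonant (running count: 3)
  Position 10: 'a' -> vowel (running count: 4)
  Position 11: 'f' -> consonant (running count: 4)
  Position 12: 'n' -> consonant (running count: 4)
  Position 13: 'a' -> vowel (running count: 5)
Total vowels: 5

5


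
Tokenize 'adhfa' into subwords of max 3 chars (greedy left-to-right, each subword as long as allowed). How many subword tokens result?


'adhfa' has 5 characters.
Chunking with max size 3:
  Chunk 1: 'adh' (positions 0-2)
  Chunk 2: 'fa' (positions 3-4)
Total chunks: ceil(5 / 3) = 2

2


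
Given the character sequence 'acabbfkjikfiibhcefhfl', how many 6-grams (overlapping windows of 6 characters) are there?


String 'acabbfkjikfiibhcefhfl' has length L = 21.
Number of overlapping n-grams = L - n + 1
Substituting: 21 - 6 + 1 = 16

16


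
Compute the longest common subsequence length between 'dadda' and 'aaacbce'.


DP table for LCS of 'dadda' and 'aaacbce':
       a  a  a  c  b  c  e
    0  0  0  0  0  0  0  0
  d 0  0  0  0  0  0  0  0
  a 0  1  1  1  1  1  1  1
  d 0  1  1  1  1  1  1  1
  d 0  1  1  1  1  1  1  1
  a 0  1  2  2  2  2  2  2
LCS: 'aa'
LCS length = 2

2


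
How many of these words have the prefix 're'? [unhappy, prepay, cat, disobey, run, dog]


Checking each word for prefix 're':
  'unhappy' -> no (count: 0)
  'prepay' -> no (count: 0)
  'cat' -> no (count: 0)
  'disobey' -> no (count: 0)
  'run' -> no (count: 0)
  'dog' -> no (count: 0)
Total with prefix 're': 0

0


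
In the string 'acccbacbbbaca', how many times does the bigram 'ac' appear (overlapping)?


Scanning 'acccbacbbbaca' for bigram 'ac':
  Position 0: 'ac' -> MATCH
  Position 1: 'cc' -> no
  Position 2: 'cc' -> no
  Position 3: 'cb' -> no
  Position 4: 'ba' -> no
  Position 5: 'ac' -> MATCH
  Position 6: 'cb' -> no
  Position 7: 'bb' -> no
  Position 8: 'bb' -> no
  Position 9: 'ba' -> no
  Position 10: 'ac' -> MATCH
  Position 11: 'ca' -> no
Total matches: 3

3


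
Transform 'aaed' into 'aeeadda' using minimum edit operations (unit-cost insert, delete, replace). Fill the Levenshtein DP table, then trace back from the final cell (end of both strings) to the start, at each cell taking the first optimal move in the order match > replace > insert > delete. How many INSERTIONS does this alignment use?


Edit distance = 4. Backtracking from cell (4, 7) with preference match > replace > insert > delete,
then listing the resulting alignment 'aaed' -> 'aeeadda' left to right:
  Step 1: keep 'a'
  Step 2: insert 'e' [insertion #1]
  Step 3: insert 'e' [insertion #2]
  Step 4: keep 'a'
  Step 5: replace e->d
  Step 6: keep 'd'
  Step 7: insert 'a' [insertion #3]
Total insertions: 3

3


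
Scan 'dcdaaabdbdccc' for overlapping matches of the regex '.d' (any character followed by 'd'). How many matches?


Pattern: .d means any character followed by 'd'.
Scanning 'dcdaaabdbdccc' position-by-position:
  Pos 0: window 'dc' -> no
  Pos 1: window 'cd' -> MATCH
  Pos 2: window 'da' -> no
  Pos 3: window 'aa' -> no
  Pos 4: window 'aa' -> no
  Pos 5: window 'ab' -> no
  Pos 6: window 'bd' -> MATCH
  Pos 7: window 'db' -> no
  Pos 8: window 'bd' -> MATCH
  Pos 9: window 'dc' -> no
  Pos 10: window 'cc' -> no
  Pos 11: window 'cc' -> no
  Pos 12: window 'c' -> no
Total matches: 3

3
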